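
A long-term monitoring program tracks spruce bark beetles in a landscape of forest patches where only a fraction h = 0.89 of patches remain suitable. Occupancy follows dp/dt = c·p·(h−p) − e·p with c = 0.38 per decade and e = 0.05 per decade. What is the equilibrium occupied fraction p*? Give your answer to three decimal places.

Setting dp/dt = 0 and dividing by p* gives c·(h−p*) = e.
So p* = h − e/c = 0.89 − 0.05/0.38 = 0.89 − 0.1316 = 0.7584.

0.758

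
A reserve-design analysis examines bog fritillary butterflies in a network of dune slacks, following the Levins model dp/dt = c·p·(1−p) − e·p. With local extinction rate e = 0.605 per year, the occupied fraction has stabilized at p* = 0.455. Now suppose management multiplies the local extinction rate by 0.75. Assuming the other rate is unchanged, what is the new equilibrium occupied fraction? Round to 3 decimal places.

0.591

Balance c(1−p*) = e gives c = e/(1 − 0.45500) = 0.605/0.54500 = 1.11009.
New p* = 1 − e/c = 1 − 0.45375/1.11009 = 0.59125.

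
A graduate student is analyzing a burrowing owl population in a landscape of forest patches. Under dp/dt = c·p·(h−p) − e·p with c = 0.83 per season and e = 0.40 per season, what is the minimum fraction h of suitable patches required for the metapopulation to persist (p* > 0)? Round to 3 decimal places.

0.482

p* = h − e/c is positive only when h > e/c.
h_min = e/c = 0.40/0.83 = 0.4819.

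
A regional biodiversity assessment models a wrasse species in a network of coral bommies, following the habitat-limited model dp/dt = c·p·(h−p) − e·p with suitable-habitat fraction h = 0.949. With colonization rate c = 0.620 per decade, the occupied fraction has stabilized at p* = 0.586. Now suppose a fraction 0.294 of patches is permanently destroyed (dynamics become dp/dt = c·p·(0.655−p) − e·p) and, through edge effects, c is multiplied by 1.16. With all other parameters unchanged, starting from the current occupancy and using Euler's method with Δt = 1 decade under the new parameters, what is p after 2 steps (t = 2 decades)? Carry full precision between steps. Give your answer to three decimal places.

Balance c(h−p*) = e gives e = 0.620×(0.949 − 0.58600) = 0.22506.
Starting from p₀ = 0.58600; update p ← p + (dp/dt)·Δt with the new parameters.
step 1: Δp = -0.10281, p = 0.48319
step 2: Δp = -0.04904, p = 0.43415

0.434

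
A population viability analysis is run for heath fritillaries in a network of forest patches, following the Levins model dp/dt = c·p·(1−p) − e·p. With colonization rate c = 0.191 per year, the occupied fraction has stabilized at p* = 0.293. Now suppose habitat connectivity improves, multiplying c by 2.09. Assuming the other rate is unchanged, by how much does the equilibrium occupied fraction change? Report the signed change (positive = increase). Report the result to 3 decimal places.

Balance c(1−p*) = e gives e = 0.191×(1 − 0.29300) = 0.13504.
New p* = 1 − e/c = 1 − 0.13504/0.39919 = 0.66171.
Δp* = 0.66171 − 0.29300 = +0.36871.

0.369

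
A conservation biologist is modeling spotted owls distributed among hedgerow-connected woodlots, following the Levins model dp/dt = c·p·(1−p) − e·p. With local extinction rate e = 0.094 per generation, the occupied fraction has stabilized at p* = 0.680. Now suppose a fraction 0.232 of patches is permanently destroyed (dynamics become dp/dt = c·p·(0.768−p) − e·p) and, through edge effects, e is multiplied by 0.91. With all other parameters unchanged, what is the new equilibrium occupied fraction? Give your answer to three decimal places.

Balance c(1−p*) = e gives c = e/(1 − 0.68000) = 0.094/0.32000 = 0.29375.
New p* = 0.768 − e/c = 0.768 − 0.08554/0.29375 = 0.47680.

0.477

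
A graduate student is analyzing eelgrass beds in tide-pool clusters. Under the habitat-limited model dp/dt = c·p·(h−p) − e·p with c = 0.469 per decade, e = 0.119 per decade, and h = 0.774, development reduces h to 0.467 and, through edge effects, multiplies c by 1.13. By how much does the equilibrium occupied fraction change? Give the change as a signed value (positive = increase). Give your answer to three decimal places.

Before: p* = h − e/c = 0.774 − 0.119/0.469 = 0.774 − 0.2537 = 0.5203.
After: c = 0.52997, e = 0.119, h = 0.467; p* = 0.467 − 0.119/0.52997 = 0.2425.
Δp* = 0.2425 − 0.5203 = -0.2778.

-0.278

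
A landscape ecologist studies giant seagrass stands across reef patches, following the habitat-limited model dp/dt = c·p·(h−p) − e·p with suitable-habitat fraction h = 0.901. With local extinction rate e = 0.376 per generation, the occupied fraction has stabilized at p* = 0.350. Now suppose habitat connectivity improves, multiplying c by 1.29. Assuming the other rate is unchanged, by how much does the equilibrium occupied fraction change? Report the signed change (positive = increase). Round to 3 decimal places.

0.124

Balance c(h−p*) = e gives c = e/(0.901 − 0.35000) = 0.376/0.55100 = 0.68240.
New p* = 0.901 − e/c = 0.901 − 0.37600/0.88030 = 0.47387.
Δp* = 0.47387 − 0.35000 = +0.12387.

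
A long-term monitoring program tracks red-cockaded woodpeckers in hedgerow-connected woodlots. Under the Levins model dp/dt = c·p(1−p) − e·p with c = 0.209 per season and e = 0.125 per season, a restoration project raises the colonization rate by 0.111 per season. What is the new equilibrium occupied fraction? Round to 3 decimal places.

Before: p* = 1 − 0.125/0.209 = 0.4019.
After the change, c = 0.32, e = 0.125, so p* = 1 − 0.125/0.32 = 0.6094.

0.609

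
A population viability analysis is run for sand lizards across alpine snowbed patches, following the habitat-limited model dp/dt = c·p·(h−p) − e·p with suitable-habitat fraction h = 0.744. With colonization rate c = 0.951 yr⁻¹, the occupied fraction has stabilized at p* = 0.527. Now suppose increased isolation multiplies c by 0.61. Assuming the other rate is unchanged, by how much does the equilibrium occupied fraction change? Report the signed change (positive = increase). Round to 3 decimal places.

-0.139

Balance c(h−p*) = e gives e = 0.951×(0.744 − 0.52700) = 0.20637.
New p* = 0.744 − e/c = 0.744 − 0.20637/0.58011 = 0.38826.
Δp* = 0.38826 − 0.52700 = -0.13874.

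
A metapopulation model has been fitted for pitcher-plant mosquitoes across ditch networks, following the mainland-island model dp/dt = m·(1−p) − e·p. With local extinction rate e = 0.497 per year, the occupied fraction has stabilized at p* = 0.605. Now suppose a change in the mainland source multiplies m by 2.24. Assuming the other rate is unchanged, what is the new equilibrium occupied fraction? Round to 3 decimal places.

0.774

Balance m(1−p*) = e·p* gives m = e·p*/(1−p*) = 0.497×0.60500/0.39500 = 0.76123.
New p* = m/(m+e) = 1.70516/(1.70516+0.49700) = 0.77431.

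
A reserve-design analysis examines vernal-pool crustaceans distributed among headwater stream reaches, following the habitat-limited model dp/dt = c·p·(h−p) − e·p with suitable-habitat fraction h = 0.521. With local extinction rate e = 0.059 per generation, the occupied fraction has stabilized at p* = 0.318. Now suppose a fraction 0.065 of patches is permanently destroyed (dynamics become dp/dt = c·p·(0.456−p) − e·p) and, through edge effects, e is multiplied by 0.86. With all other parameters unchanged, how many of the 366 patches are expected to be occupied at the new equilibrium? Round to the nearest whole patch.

Balance c(h−p*) = e gives c = e/(0.521 − 0.31800) = 0.059/0.20300 = 0.29064.
New p* = 0.456 − e/c = 0.456 − 0.05074/0.29064 = 0.28142.
Expected occupied = 366 × 0.28142 = 103.00 ≈ 103.

103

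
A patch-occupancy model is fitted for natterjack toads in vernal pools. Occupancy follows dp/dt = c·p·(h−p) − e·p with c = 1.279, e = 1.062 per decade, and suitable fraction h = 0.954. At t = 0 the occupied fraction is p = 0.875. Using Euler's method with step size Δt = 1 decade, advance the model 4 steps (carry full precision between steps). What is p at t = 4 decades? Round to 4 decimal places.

Update rule: p ← p + [c·p·(h−p) − e·p]·Δt with Δt = 1.
  1  |  dp/dt·Δt = -0.840839  |  p_1 = 0.034161
  2  |  dp/dt·Δt = +0.003911  |  p_2 = 0.038071
  3  |  dp/dt·Δt = +0.004168  |  p_3 = 0.042239
  4  |  dp/dt·Δt = +0.004399  |  p_4 = 0.046638

0.0466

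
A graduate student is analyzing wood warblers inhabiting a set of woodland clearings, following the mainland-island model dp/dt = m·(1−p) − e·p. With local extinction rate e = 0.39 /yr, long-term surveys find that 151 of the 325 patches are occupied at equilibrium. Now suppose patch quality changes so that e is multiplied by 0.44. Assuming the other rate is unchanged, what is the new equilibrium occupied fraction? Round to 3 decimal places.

Observed p* = 151/325 = 0.46462.
Balance m(1−p*) = e·p* gives m = e·p*/(1−p*) = 0.39×0.46462/0.53538 = 0.33845.
New p* = m/(m+e) = 0.33845/(0.33845+0.17160) = 0.66356.

0.664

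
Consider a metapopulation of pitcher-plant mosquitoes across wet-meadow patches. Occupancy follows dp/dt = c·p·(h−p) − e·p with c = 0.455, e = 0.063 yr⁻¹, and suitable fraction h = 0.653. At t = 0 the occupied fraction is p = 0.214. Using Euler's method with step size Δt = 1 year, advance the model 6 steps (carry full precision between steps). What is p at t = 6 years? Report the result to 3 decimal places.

Update rule: p ← p + [c·p·(h−p) − e·p]·Δt with Δt = 1.
p: 0.21400 → 0.24326  (Δp = +0.02926)
p: 0.24326 → 0.27329  (Δp = +0.03003)
p: 0.27329 → 0.30329  (Δp = +0.03000)
p: 0.30329 → 0.33244  (Δp = +0.02915)
p: 0.33244 → 0.35998  (Δp = +0.02754)
p: 0.35998 → 0.38530  (Δp = +0.02531)

0.385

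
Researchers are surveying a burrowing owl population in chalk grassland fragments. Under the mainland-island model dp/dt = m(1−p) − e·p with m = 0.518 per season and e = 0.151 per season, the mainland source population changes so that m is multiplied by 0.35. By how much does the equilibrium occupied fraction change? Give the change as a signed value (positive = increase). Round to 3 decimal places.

Before: p* = 0.518/(0.518+0.151) = 0.7743.
After: m = 0.1813, e = 0.151; p* = 0.1813/0.3323 = 0.5456.
Δp* = 0.5456 − 0.7743 = -0.2287.

-0.229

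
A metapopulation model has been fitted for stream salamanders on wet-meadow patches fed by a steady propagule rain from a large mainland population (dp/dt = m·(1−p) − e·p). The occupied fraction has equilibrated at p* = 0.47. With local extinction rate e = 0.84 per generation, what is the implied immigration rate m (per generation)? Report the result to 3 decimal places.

0.745

At equilibrium m(1−p*) = e·p*, so m = e·p*/(1−p*).
m = 0.84 × 0.47 / 0.5300 = 0.3948/0.5300 = 0.7449.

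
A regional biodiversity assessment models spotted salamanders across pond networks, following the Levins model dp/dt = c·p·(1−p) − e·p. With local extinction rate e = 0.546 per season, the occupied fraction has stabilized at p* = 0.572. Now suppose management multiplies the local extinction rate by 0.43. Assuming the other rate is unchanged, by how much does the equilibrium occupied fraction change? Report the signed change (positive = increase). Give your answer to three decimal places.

Balance c(1−p*) = e gives c = e/(1 − 0.57200) = 0.546/0.42800 = 1.27570.
New p* = 1 − e/c = 1 − 0.23478/1.27570 = 0.81596.
Δp* = 0.81596 − 0.57200 = +0.24396.

0.244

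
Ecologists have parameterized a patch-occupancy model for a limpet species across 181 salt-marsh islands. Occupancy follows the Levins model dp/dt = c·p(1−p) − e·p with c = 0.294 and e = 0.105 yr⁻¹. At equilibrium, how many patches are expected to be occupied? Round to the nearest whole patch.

116

p* = 1 − e/c = 1 − 0.105/0.294 = 0.6429.
Expected occupied patches = N × p* = 181 × 0.6429 = 116.36 ≈ 116.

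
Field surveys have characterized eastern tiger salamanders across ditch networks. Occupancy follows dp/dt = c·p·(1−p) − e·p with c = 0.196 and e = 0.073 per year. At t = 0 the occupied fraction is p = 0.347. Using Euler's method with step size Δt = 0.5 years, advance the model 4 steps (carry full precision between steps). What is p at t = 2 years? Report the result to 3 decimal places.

0.385

Update rule: p ← p + [c·p·(1−p) − e·p]·Δt with Δt = 0.5.
t = 0.5: p = 0.34700 + (+0.00954) = 0.35654
t = 1: p = 0.35654 + (+0.00947) = 0.36601
t = 1.5: p = 0.36601 + (+0.00938) = 0.37539
t = 2: p = 0.37539 + (+0.00928) = 0.38467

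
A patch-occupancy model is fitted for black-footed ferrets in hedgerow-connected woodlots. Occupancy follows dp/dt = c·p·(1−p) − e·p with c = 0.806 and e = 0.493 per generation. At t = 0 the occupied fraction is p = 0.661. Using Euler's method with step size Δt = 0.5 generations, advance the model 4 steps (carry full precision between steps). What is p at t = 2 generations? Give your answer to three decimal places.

0.483

Update rule: p ← p + [c·p·(1−p) − e·p]·Δt with Δt = 0.5.
step 1: Δp = -0.07263, p = 0.58837
step 2: Δp = -0.04743, p = 0.54094
step 3: Δp = -0.03327, p = 0.50767
step 4: Δp = -0.02441, p = 0.48326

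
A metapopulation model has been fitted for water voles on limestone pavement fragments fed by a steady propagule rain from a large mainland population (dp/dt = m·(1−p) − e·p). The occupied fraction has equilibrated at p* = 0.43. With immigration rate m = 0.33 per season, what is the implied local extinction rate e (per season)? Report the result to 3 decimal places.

At equilibrium m(1−p*) = e·p*, so e = m(1−p*)/p*.
e = 0.33 × 0.5700 / 0.43 = 0.4374.

0.437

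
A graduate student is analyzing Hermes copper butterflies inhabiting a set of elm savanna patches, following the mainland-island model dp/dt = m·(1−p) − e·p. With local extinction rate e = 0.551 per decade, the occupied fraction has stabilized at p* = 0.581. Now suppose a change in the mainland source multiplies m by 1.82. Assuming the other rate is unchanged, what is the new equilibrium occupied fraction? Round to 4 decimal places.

Balance m(1−p*) = e·p* gives m = e·p*/(1−p*) = 0.551×0.58100/0.41900 = 0.76404.
New p* = m/(m+e) = 1.39055/(1.39055+0.55100) = 0.71621.

0.7162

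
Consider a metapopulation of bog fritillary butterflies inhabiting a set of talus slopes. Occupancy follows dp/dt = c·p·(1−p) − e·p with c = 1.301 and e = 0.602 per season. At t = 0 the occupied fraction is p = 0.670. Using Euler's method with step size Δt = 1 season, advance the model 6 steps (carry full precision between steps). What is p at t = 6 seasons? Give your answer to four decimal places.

Update rule: p ← p + [c·p·(1−p) − e·p]·Δt with Δt = 1.
  1  |  dp/dt·Δt = -0.115689  |  p_1 = 0.554311
  2  |  dp/dt·Δt = -0.012283  |  p_2 = 0.542028
  3  |  dp/dt·Δt = -0.003349  |  p_3 = 0.538679
  4  |  dp/dt·Δt = -0.000981  |  p_4 = 0.537698
  5  |  dp/dt·Δt = -0.000293  |  p_5 = 0.537405
  6  |  dp/dt·Δt = -0.000088  |  p_6 = 0.537317

0.5373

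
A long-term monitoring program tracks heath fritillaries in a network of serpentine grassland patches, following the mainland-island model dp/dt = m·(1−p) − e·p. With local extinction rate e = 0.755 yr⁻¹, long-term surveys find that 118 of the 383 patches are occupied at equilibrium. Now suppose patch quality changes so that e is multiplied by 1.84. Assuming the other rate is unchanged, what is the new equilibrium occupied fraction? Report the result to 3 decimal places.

Observed p* = 118/383 = 0.30809.
Balance m(1−p*) = e·p* gives m = e·p*/(1−p*) = 0.755×0.30809/0.69191 = 0.33618.
New p* = m/(m+e) = 0.33618/(0.33618+1.38920) = 0.19484.

0.195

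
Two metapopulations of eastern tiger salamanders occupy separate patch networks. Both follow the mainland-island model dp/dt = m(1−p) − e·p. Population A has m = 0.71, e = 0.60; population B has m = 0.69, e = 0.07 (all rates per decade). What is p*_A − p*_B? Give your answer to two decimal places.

A: p*_A = m/(m+e) = 0.71/1.3100 = 0.5420.
B: p*_B = 0.69/0.7600 = 0.9079.
p*_A − p*_B = 0.5420 − 0.9079 = -0.3659.

-0.37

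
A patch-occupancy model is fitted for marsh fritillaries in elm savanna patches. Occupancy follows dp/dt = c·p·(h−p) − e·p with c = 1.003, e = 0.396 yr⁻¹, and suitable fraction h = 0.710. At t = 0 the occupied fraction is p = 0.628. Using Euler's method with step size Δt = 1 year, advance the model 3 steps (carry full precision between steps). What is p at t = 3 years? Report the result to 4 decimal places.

0.3558

Update rule: p ← p + [c·p·(h−p) − e·p]·Δt with Δt = 1.
p: 0.62800 → 0.43096  (Δp = -0.19704)
p: 0.43096 → 0.38092  (Δp = -0.05005)
p: 0.38092 → 0.35580  (Δp = -0.02511)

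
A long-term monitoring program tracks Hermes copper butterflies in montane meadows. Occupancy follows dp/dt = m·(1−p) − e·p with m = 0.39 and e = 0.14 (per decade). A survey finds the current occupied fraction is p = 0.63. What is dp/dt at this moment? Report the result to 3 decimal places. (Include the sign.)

Colonization term: m·(1−p) = 0.39×0.3700 = 0.14430.
Extinction term: e·p = 0.08820.
dp/dt = 0.14430 − 0.08820 = 0.05610.

0.056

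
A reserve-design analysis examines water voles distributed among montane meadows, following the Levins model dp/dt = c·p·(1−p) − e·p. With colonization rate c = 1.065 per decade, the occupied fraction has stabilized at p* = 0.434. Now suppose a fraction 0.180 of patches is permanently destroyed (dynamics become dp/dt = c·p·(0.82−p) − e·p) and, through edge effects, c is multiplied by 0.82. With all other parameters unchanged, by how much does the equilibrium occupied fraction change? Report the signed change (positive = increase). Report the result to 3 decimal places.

Balance c(1−p*) = e gives e = 1.065×(1 − 0.43400) = 0.60279.
New p* = 0.82 − e/c = 0.82 − 0.60279/0.87330 = 0.12976.
Δp* = 0.12976 − 0.43400 = -0.30424.

-0.304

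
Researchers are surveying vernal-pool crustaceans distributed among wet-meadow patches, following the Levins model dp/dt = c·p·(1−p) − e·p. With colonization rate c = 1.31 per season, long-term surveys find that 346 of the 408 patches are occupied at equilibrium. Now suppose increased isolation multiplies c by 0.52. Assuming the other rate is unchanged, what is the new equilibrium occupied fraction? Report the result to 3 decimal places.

Observed p* = 346/408 = 0.84804.
Balance c(1−p*) = e gives e = 1.31×(1 − 0.84804) = 0.19907.
New p* = 1 − e/c = 1 − 0.19907/0.68120 = 0.70777.

0.708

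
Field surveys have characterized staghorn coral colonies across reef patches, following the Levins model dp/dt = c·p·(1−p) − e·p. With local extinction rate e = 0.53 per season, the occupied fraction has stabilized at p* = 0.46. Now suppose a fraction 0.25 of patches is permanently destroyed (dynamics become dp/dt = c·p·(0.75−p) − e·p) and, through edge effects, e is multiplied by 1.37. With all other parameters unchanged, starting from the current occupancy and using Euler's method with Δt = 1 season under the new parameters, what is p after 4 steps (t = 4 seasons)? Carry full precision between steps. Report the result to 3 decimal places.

Balance c(1−p*) = e gives c = e/(1 − 0.46000) = 0.53/0.54000 = 0.98148.
Starting from p₀ = 0.46000; update p ← p + (dp/dt)·Δt with the new parameters.
step 1: Δp = -0.20308, p = 0.25692
step 2: Δp = -0.06222, p = 0.19471
step 3: Δp = -0.03526, p = 0.15945
step 4: Δp = -0.02336, p = 0.13609

0.136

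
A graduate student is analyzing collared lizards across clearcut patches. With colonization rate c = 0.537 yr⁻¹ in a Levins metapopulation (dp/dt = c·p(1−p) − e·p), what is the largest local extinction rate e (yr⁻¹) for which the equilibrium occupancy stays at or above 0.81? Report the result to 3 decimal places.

0.102

1 − e/c ≥ 0.81 ⇒ e ≤ c(1 − 0.81) = 0.537 × 0.1900.
e_max = 0.1020.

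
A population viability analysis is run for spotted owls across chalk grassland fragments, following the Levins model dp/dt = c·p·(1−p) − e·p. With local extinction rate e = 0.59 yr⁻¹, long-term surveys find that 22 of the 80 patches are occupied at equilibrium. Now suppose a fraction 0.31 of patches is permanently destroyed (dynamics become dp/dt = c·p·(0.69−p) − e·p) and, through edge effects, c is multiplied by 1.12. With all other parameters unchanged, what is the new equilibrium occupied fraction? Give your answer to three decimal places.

0.043

Observed p* = 22/80 = 0.27500.
Balance c(1−p*) = e gives c = e/(1 − 0.27500) = 0.59/0.72500 = 0.81379.
New p* = 0.69 − e/c = 0.69 − 0.59000/0.91144 = 0.04267.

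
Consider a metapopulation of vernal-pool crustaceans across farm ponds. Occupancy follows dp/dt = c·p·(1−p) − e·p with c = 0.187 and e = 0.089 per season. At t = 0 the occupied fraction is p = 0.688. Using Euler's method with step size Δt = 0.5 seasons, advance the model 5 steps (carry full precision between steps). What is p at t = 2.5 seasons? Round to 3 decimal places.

0.643

Update rule: p ← p + [c·p·(1−p) − e·p]·Δt with Δt = 0.5.
  1  |  dp/dt·Δt = -0.010546  |  p_1 = 0.677454
  2  |  dp/dt·Δt = -0.009716  |  p_2 = 0.667738
  3  |  dp/dt·Δt = -0.008970  |  p_3 = 0.658768
  4  |  dp/dt·Δt = -0.008297  |  p_4 = 0.650471
  5  |  dp/dt·Δt = -0.007688  |  p_5 = 0.642783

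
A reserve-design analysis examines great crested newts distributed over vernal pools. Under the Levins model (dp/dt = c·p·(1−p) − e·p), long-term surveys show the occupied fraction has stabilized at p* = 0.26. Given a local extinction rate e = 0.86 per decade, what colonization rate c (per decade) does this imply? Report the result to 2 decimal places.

1.16

At equilibrium c(1−p*) = e, so c = e/(1−p*).
c = 0.86/(1 − 0.26) = 0.86/0.7400 = 1.1622.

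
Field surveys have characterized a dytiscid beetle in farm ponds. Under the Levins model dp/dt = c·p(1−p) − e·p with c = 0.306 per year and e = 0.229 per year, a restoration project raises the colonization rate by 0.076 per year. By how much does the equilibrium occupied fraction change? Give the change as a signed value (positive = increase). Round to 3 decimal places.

Before: p* = 1 − 0.229/0.306 = 0.2516.
After the change, c = 0.382, e = 0.229, so p* = 1 − 0.229/0.382 = 0.4005.
Δp* = 0.4005 − 0.2516 = +0.1489.

0.149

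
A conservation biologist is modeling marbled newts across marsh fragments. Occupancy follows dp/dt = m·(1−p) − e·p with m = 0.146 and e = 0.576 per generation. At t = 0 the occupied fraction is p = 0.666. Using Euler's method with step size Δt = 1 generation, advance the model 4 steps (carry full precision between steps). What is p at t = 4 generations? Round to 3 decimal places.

Update rule: p ← p + [m·(1−p) − e·p]·Δt with Δt = 1.
t = 1: p = 0.66600 + (-0.33485) = 0.33115
t = 2: p = 0.33115 + (-0.09309) = 0.23806
t = 3: p = 0.23806 + (-0.02588) = 0.21218
t = 4: p = 0.21218 + (-0.00719) = 0.20499

0.205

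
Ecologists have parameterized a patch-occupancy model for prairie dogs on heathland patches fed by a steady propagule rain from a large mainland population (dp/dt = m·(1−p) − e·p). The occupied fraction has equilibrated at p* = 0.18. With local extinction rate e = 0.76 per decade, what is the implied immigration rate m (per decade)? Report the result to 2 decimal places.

0.17

At equilibrium m(1−p*) = e·p*, so m = e·p*/(1−p*).
m = 0.76 × 0.18 / 0.8200 = 0.1368/0.8200 = 0.1668.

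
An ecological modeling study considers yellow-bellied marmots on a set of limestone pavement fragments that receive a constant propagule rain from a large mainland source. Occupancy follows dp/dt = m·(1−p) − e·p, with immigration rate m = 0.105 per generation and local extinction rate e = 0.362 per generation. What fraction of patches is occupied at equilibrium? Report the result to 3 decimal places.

Setting dp/dt = 0: m − m·p* = e·p*, so m = (m+e)·p*.
p* = m/(m+e) = 0.105/(0.105+0.362) = 0.105/0.4670 = 0.2248.

0.225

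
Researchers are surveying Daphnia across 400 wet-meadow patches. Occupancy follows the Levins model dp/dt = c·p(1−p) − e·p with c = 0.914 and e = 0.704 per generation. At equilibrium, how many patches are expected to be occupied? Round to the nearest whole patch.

p* = 1 − e/c = 1 − 0.704/0.914 = 0.2298.
Expected occupied patches = N × p* = 400 × 0.2298 = 91.90 ≈ 92.

92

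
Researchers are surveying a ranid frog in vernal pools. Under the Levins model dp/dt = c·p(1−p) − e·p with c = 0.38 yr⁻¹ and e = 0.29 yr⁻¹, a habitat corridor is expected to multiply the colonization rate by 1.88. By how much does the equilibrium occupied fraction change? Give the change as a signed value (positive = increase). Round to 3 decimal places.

0.357

Before: p* = 1 − 0.29/0.38 = 0.2368.
After the change, c = 0.7144, e = 0.29, so p* = 1 − 0.29/0.7144 = 0.5941.
Δp* = 0.5941 − 0.2368 = +0.3572.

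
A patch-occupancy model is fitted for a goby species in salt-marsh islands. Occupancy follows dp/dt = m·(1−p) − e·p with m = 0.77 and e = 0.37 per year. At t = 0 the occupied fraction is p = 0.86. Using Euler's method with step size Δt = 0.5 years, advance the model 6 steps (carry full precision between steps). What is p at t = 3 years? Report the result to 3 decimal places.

0.677

Update rule: p ← p + [m·(1−p) − e·p]·Δt with Δt = 0.5.
step 1: Δp = -0.10520, p = 0.75480
step 2: Δp = -0.04524, p = 0.70956
step 3: Δp = -0.01945, p = 0.69011
step 4: Δp = -0.00836, p = 0.68175
step 5: Δp = -0.00360, p = 0.67815
step 6: Δp = -0.00155, p = 0.67661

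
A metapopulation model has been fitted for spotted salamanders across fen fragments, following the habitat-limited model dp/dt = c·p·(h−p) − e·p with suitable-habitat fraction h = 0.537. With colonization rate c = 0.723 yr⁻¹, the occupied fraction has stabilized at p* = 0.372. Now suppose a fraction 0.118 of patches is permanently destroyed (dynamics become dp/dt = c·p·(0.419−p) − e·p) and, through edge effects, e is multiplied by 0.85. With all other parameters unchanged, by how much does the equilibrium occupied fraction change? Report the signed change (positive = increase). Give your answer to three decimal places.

-0.093

Balance c(h−p*) = e gives e = 0.723×(0.537 − 0.37200) = 0.11930.
New p* = 0.419 − e/c = 0.419 − 0.10140/0.72300 = 0.27875.
Δp* = 0.27875 − 0.37200 = -0.09325.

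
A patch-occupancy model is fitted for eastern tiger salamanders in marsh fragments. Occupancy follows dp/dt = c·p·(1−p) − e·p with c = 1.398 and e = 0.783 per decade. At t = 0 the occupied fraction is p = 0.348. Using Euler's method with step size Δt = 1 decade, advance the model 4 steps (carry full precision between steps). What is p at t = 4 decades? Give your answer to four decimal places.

Update rule: p ← p + [c·p·(1−p) − e·p]·Δt with Δt = 1.
t = 1: p = 0.34800 + (+0.04472) = 0.39272
t = 2: p = 0.39272 + (+0.02591) = 0.41863
t = 3: p = 0.41863 + (+0.01246) = 0.43109
t = 4: p = 0.43109 + (+0.00532) = 0.43641

0.4364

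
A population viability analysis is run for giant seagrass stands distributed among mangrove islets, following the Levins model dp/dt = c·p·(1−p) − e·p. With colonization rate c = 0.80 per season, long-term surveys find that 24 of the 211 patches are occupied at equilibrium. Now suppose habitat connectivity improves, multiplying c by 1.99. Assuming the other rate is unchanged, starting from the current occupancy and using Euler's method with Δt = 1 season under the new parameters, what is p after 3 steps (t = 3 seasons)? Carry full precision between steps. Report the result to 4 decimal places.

Observed p* = 24/211 = 0.11374.
Balance c(1−p*) = e gives e = 0.80×(1 − 0.11374) = 0.70900.
Starting from p₀ = 0.11374; update p ← p + (dp/dt)·Δt with the new parameters.
t = 1: p = 0.11374 + (+0.07984) = 0.19358
t = 2: p = 0.19358 + (+0.11127) = 0.30486
t = 3: p = 0.30486 + (+0.12123) = 0.42609

0.4261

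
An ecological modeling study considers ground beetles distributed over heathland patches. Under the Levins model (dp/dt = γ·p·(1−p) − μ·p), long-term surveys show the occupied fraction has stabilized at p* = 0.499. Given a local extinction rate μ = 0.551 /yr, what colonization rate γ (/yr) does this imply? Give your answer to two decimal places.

At equilibrium γ(1−p*) = μ, so γ = μ/(1−p*).
γ = 0.551/(1 − 0.499) = 0.551/0.5010 = 1.0998.

1.10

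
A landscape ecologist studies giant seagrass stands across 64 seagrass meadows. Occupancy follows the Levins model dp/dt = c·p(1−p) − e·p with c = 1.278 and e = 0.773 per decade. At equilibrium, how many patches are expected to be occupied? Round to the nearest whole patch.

p* = 1 − e/c = 1 − 0.773/1.278 = 0.3951.
Expected occupied patches = N × p* = 64 × 0.3951 = 25.29 ≈ 25.

25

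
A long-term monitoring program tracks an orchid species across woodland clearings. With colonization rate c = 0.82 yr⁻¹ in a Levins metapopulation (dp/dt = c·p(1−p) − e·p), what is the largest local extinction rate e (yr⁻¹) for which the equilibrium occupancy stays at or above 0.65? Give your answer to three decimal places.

1 − e/c ≥ 0.65 ⇒ e ≤ c(1 − 0.65) = 0.82 × 0.3500.
e_max = 0.2870.

0.287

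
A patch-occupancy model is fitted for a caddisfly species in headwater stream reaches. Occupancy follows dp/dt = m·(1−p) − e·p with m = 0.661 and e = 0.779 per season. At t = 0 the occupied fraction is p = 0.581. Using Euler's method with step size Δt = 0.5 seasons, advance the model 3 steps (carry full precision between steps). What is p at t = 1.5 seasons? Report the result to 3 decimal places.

0.462

Update rule: p ← p + [m·(1−p) − e·p]·Δt with Δt = 0.5.
  1  |  dp/dt·Δt = -0.087820  |  p_1 = 0.493180
  2  |  dp/dt·Δt = -0.024590  |  p_2 = 0.468590
  3  |  dp/dt·Δt = -0.006885  |  p_3 = 0.461705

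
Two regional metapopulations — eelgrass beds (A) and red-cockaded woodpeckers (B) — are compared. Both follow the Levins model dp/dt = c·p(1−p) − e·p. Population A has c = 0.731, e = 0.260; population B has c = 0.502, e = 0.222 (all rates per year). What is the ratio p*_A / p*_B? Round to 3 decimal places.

1.155

A: p*_A = 1 − 0.260/0.731 = 0.6443.
B: p*_B = 1 − 0.222/0.502 = 0.5578.
p*_A / p*_B = 0.6443/0.5578 = 1.1552.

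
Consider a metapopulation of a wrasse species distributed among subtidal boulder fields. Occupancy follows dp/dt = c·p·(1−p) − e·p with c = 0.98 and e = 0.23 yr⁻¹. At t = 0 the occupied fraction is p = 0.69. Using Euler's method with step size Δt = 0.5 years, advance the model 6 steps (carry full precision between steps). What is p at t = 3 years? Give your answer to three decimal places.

Update rule: p ← p + [c·p·(1−p) − e·p]·Δt with Δt = 0.5.
t = 0.5: p = 0.69000 + (+0.02546) = 0.71546
t = 1: p = 0.71546 + (+0.01747) = 0.73294
t = 1.5: p = 0.73294 + (+0.01163) = 0.74456
t = 2: p = 0.74456 + (+0.00757) = 0.75213
t = 2.5: p = 0.75213 + (+0.00486) = 0.75699
t = 3: p = 0.75699 + (+0.00309) = 0.76007

0.760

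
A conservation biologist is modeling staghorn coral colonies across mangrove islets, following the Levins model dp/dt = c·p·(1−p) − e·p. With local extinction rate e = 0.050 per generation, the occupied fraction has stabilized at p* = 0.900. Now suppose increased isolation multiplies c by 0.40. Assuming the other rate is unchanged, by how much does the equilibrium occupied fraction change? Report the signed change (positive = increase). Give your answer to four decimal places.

-0.1500

Balance c(1−p*) = e gives c = e/(1 − 0.90000) = 0.050/0.10000 = 0.50000.
New p* = 1 − e/c = 1 − 0.05000/0.20000 = 0.75000.
Δp* = 0.75000 − 0.90000 = -0.15000.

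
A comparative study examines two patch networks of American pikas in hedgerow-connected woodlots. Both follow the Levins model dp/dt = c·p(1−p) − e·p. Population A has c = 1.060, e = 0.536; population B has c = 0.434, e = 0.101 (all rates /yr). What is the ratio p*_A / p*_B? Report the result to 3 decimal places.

0.644

A: p*_A = 1 − 0.536/1.060 = 0.4943.
B: p*_B = 1 − 0.101/0.434 = 0.7673.
p*_A / p*_B = 0.4943/0.7673 = 0.6443.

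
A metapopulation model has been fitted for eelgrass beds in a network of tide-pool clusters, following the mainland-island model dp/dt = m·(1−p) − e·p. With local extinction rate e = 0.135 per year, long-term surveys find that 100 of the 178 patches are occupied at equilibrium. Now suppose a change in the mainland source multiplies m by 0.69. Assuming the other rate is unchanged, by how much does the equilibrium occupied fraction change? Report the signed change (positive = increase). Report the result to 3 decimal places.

-0.092

Observed p* = 100/178 = 0.56180.
Balance m(1−p*) = e·p* gives m = e·p*/(1−p*) = 0.135×0.56180/0.43820 = 0.17308.
New p* = m/(m+e) = 0.11943/(0.11943+0.13500) = 0.46940.
Δp* = 0.46940 − 0.56180 = -0.09240.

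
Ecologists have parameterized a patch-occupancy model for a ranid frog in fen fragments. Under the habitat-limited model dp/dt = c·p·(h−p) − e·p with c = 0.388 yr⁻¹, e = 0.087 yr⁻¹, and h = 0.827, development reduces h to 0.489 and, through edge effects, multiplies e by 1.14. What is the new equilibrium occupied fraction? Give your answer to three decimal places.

0.233

Before: p* = h − e/c = 0.827 − 0.087/0.388 = 0.827 − 0.2242 = 0.6028.
After: c = 0.388, e = 0.09918, h = 0.489; p* = 0.489 − 0.09918/0.388 = 0.2334.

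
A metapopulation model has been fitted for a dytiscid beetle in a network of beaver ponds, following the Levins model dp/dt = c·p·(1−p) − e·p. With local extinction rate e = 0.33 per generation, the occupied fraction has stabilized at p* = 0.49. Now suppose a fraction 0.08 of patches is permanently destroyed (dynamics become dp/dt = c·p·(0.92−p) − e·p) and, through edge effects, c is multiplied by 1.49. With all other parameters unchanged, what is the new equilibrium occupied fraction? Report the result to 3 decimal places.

0.578

Balance c(1−p*) = e gives c = e/(1 − 0.49000) = 0.33/0.51000 = 0.64706.
New p* = 0.92 − e/c = 0.92 − 0.33000/0.96412 = 0.57772.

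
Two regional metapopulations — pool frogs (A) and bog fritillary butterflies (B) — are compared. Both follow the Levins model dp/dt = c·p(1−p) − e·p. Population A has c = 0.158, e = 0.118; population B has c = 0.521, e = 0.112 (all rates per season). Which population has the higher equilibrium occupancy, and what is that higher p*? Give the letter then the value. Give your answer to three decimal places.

A: p*_A = 1 − 0.118/0.158 = 0.2532.
B: p*_B = 1 − 0.112/0.521 = 0.7850.
B is higher at 0.7850.

B, 0.785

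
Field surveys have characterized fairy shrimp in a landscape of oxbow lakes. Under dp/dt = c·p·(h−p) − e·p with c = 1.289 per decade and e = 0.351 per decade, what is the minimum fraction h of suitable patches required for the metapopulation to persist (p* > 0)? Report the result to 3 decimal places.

0.272

p* = h − e/c is positive only when h > e/c.
h_min = e/c = 0.351/1.289 = 0.2723.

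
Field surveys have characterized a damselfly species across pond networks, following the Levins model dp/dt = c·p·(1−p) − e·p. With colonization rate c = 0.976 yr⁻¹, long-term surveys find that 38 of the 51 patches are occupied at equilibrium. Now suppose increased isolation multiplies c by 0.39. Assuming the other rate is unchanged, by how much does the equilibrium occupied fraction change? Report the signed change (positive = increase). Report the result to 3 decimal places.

Observed p* = 38/51 = 0.74510.
Balance c(1−p*) = e gives e = 0.976×(1 − 0.74510) = 0.24878.
New p* = 1 − e/c = 1 − 0.24878/0.38064 = 0.34642.
Δp* = 0.34642 − 0.74510 = -0.39868.

-0.399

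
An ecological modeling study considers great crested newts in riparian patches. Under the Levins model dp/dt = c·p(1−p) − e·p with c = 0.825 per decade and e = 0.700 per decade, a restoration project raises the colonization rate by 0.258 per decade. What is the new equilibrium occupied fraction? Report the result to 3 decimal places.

0.354

Before: p* = 1 − 0.700/0.825 = 0.1515.
After the change, c = 1.083, e = 0.7, so p* = 1 − 0.7/1.083 = 0.3536.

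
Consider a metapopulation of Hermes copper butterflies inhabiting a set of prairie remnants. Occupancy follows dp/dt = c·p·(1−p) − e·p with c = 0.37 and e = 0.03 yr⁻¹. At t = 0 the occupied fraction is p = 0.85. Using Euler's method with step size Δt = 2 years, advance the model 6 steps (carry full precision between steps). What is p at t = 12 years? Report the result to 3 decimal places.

0.919

Update rule: p ← p + [c·p·(1−p) − e·p]·Δt with Δt = 2.
step 1: Δp = +0.04335, p = 0.89335
step 2: Δp = +0.01690, p = 0.91025
step 3: Δp = +0.00584, p = 0.91609
step 4: Δp = +0.00192, p = 0.91801
step 5: Δp = +0.00062, p = 0.91863
step 6: Δp = +0.00020, p = 0.91883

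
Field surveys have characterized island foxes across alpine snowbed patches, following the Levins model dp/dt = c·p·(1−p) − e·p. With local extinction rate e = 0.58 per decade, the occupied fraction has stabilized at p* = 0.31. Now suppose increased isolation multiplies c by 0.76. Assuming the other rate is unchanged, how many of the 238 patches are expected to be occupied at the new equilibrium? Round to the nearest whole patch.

Balance c(1−p*) = e gives c = e/(1 − 0.31000) = 0.58/0.69000 = 0.84058.
New p* = 1 − e/c = 1 − 0.58000/0.63884 = 0.09210.
Expected occupied = 238 × 0.09210 = 21.92 ≈ 22.

22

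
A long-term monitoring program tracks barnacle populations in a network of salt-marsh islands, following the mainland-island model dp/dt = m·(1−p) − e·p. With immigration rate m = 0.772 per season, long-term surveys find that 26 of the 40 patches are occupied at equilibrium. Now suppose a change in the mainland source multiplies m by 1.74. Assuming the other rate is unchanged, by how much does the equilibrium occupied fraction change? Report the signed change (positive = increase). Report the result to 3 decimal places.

0.114

Observed p* = 26/40 = 0.65000.
Balance m(1−p*) = e·p* gives e = m(1−p*)/p* = 0.772×0.35000/0.65000 = 0.41569.
New p* = m/(m+e) = 1.34328/(1.34328+0.41569) = 0.76367.
Δp* = 0.76367 − 0.65000 = +0.11367.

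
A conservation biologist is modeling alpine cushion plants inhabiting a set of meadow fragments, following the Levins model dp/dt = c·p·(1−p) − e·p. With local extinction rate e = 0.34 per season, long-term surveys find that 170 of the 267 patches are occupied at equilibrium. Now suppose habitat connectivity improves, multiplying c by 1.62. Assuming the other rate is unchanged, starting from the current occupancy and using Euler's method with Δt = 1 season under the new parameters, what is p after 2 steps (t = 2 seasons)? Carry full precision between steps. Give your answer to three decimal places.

Observed p* = 170/267 = 0.63670.
Balance c(1−p*) = e gives c = e/(1 − 0.63670) = 0.34/0.36330 = 0.93588.
Starting from p₀ = 0.63670; update p ← p + (dp/dt)·Δt with the new parameters.
p: 0.63670 → 0.77092  (Δp = +0.13422)
p: 0.77092 → 0.77656  (Δp = +0.00564)

0.777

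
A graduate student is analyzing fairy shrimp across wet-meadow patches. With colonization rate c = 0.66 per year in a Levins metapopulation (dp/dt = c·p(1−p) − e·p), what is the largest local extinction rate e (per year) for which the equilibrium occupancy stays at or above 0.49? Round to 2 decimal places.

1 − e/c ≥ 0.49 ⇒ e ≤ c(1 − 0.49) = 0.66 × 0.5100.
e_max = 0.3366.

0.34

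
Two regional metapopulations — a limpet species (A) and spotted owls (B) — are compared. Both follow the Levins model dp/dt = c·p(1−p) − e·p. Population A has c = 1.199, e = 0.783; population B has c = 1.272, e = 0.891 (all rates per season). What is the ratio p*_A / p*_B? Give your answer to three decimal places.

A: p*_A = 1 − 0.783/1.199 = 0.3470.
B: p*_B = 1 − 0.891/1.272 = 0.2995.
p*_A / p*_B = 0.3470/0.2995 = 1.1583.

1.158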